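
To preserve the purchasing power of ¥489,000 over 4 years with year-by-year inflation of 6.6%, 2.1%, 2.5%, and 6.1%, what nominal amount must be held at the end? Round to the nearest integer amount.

Cumulative price-level factor: 1.066 × 1.021 × 1.025 × 1.061 ≈ 1.1836469847.
The nominal amount required is ¥489,000 scaled up by that factor.

¥578,803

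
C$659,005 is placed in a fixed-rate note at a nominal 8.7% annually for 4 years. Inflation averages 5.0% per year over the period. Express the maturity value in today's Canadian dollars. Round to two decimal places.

Nominal value at maturity: C$659,005 × (1 + 8.7%)^4 ≈ C$920,040.37.
Price-level factor over 4 years: (1 + 5.0%)^4 = 1.21550625.
Dividing the nominal maturity value by the price-level factor gives the value in today's money.

C$756,919.49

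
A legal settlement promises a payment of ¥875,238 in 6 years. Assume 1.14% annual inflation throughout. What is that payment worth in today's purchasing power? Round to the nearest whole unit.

Price-level factor over 6 years: (1 + 1.14%)^6 ≈ 1.0703792854.
Purchasing power today: ¥875,238 divided by that factor.

¥817,690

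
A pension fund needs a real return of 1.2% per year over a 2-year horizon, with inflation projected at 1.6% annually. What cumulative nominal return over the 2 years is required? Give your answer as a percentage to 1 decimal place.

Required annual nominal rate: (1+1.2%)(1+1.6%) − 1 = 2.8192%.
Cumulative over 2 years: (1 + 0.028192)^2 − 1 ≈ 0.05718.

5.7%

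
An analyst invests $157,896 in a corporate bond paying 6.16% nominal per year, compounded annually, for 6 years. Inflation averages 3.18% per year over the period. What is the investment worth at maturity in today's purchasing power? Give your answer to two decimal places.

$187,311.07

Nominal value at maturity: $157,896 × (1 + 6.16%)^6 ≈ $226,014.65.
Price-level factor over 6 years: (1 + 3.18%)^6 ≈ 1.2066272839.
The maturity value deflated by that factor is the answer in today's purchasing power.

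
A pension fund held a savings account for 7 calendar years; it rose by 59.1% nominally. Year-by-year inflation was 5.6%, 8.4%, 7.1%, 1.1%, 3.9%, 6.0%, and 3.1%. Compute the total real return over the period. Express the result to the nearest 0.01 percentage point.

Cumulative inflation factor: 1.056 × 1.084 × 1.071 × 1.011 × 1.039 × 1.060 × 1.031 ≈ 1.40739.
Nominal growth factor: 1.59100. Real growth factor = 1.59100 / 1.40739 ≈ 1.13046.
Total real return ≈ 13.0463%.

13.05%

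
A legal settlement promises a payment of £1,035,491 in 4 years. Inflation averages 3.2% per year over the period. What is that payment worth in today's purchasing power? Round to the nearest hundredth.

£912,909.11

Price-level factor over 4 years: (1 + 3.2%)^4 ≈ 1.1342761206.
Purchasing power today: £1,035,491 divided by that factor.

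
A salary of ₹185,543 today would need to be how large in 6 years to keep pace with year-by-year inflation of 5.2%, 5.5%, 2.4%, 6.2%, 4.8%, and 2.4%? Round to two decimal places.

Cumulative price-level factor: 1.052 × 1.055 × 1.024 × 1.062 × 1.048 × 1.024 ≈ 1.2952509280.
The nominal amount required is ₹185,543 scaled up by that factor.

₹240,324.74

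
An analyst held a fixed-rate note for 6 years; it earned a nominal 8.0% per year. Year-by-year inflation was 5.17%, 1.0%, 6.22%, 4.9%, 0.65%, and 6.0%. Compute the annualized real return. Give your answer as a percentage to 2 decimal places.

3.88%

Cumulative inflation factor: 1.0517 × 1.010 × 1.0622 × 1.049 × 1.0065 × 1.060 ≈ 1.26274.
Nominal growth factor: 1.58687. Real growth factor = 1.58687 / 1.26274 ≈ 1.25669.
Annualized: 1.25669^(1/6) − 1 ≈ 0.03881.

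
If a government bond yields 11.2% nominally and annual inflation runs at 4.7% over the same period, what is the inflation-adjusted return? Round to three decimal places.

Real return via the Fisher equation: (1 + 11.2%)/(1 + 4.7%) − 1 = 1.112/1.047 − 1 ≈ 0.06208.

6.208%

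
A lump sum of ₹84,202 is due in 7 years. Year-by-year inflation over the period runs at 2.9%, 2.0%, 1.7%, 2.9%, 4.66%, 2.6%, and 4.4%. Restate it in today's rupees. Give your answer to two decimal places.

₹68,382.02

Price-level factor over 7 years: 1.029 × 1.020 × 1.017 × 1.029 × 1.0466 × 1.026 × 1.044 ≈ 1.2313470211.
Purchasing power today: ₹84,202 divided by that factor.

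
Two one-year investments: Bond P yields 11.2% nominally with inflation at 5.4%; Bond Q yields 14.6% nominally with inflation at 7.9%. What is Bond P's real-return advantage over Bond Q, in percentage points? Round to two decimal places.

Bond P real return: 1.112/1.054 − 1 = 5.503%.
Bond Q real return: 1.146/1.079 − 1 = 6.209%.
Difference: 5.503 − 6.209 = -0.706 pp.

-0.71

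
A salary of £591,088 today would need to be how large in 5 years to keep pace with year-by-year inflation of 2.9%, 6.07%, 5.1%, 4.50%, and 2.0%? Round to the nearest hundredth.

Cumulative price-level factor: 1.029 × 1.0607 × 1.051 × 1.0450 × 1.020 ≈ 1.2227202980.
Multiplying £591,088 by the price-level factor gives the future nominal sum.

£722,735.30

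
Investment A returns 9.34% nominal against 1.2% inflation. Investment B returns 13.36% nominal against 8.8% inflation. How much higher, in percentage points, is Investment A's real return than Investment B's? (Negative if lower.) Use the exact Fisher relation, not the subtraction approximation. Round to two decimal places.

3.85

Investment A real return: 1.0934/1.012 − 1 = 8.043%.
Investment B real return: 1.1336/1.088 − 1 = 4.191%.
Difference: 8.043 − 4.191 = 3.852 pp.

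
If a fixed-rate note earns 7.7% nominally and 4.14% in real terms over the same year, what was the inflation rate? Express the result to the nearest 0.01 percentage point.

From (1+r_nom) = (1+r_real)(1+π), we get 1+π = (1 + 7.7%)/(1 + 4.14%) = 1.077/1.0414 ≈ 1.03418.
So π ≈ 3.4185%.

3.42%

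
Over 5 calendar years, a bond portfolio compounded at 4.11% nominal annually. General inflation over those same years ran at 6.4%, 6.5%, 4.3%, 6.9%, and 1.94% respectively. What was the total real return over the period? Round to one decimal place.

Cumulative inflation factor: 1.064 × 1.065 × 1.043 × 1.069 × 1.0194 ≈ 1.28795.
Nominal growth factor: 1.22310. Real growth factor = 1.22310 / 1.28795 ≈ 0.94965.
Total real return ≈ -5.0348%.

-5.0%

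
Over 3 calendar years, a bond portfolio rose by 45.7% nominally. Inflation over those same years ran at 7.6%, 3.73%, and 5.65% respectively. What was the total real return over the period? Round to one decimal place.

Cumulative inflation factor: 1.076 × 1.0373 × 1.0565 ≈ 1.17920.
Nominal growth factor: 1.45700. Real growth factor = 1.45700 / 1.17920 ≈ 1.23559.
Total real return ≈ 23.5587%.

23.6%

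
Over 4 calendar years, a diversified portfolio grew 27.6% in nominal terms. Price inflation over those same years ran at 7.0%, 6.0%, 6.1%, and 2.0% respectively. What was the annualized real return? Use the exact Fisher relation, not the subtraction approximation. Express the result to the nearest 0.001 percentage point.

0.974%

Cumulative inflation factor: 1.070 × 1.060 × 1.061 × 1.020 ≈ 1.22745.
Nominal growth factor: 1.27600. Real growth factor = 1.27600 / 1.22745 ≈ 1.03955.
Annualized: 1.03955^(1/4) − 1 ≈ 0.00974.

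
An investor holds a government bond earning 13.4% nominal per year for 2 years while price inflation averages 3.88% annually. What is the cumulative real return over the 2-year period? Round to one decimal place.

19.2%

The annual real rate is (1+13.4%)/(1+3.88%) − 1 = 9.1644%.
Compounded over 2 years: (1 + 0.091644)^2 − 1 ≈ 0.19169.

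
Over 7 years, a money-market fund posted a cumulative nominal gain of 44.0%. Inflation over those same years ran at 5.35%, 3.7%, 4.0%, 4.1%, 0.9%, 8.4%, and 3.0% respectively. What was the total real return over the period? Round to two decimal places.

Cumulative inflation factor: 1.0535 × 1.037 × 1.040 × 1.041 × 1.009 × 1.084 × 1.030 ≈ 1.33246.
Nominal growth factor: 1.44000. Real growth factor = 1.44000 / 1.33246 ≈ 1.08071.
Total real return ≈ 8.0706%.

8.07%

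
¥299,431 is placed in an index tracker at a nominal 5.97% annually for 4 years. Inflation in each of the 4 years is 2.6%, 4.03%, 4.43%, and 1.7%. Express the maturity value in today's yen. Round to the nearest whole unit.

Nominal value at maturity: ¥299,431 × (1 + 5.97%)^4 ≈ ¥377,597.
Price-level factor over 4 years: 1.026 × 1.0403 × 1.0443 × 1.017 ≈ 1.1335800398.
The maturity value deflated by that factor is the answer in today's purchasing power.

¥333,101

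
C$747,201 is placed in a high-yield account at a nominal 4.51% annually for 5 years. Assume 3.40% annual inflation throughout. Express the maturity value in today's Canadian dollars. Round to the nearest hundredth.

C$788,177.42

Nominal value at maturity: C$747,201 × (1 + 4.51%)^5 ≈ C$931,594.00.
Price-level factor over 5 years: (1 + 3.40%)^5 ≈ 1.1819597671.
The maturity value deflated by that factor is the answer in today's purchasing power.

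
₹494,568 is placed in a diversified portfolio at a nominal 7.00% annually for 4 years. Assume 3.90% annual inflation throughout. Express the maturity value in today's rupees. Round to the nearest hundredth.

Nominal value at maturity: ₹494,568 × (1 + 7.00%)^4 ≈ ₹648,277.76.
Price-level factor over 4 years: (1 + 3.90%)^4 ≈ 1.1653655894.
The maturity value deflated by that factor is the answer in today's purchasing power.

₹556,287.03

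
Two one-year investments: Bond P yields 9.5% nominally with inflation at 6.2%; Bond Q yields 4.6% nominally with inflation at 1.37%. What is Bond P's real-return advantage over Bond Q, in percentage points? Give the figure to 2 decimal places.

Bond P real return: 1.095/1.062 − 1 = 3.107%.
Bond Q real return: 1.046/1.0137 − 1 = 3.186%.
Difference: 3.107 − 3.186 = -0.079 pp.

-0.08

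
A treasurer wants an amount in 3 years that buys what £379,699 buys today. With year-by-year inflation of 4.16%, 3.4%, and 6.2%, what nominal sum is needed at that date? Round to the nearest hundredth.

Cumulative price-level factor: 1.0416 × 1.034 × 1.062 = 1.1437892928.
Multiplying £379,699 by the price-level factor gives the future nominal sum.

£434,295.65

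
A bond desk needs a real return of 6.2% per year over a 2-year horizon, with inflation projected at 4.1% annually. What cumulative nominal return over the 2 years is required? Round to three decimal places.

22.222%

Required annual nominal rate: (1+6.2%)(1+4.1%) − 1 = 10.5542%.
Cumulative over 2 years: (1 + 0.105542)^2 − 1 ≈ 0.22222.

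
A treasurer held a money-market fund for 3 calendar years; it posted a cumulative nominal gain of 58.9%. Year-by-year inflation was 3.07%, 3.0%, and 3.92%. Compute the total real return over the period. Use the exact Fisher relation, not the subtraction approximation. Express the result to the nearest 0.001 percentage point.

44.031%

Cumulative inflation factor: 1.0307 × 1.030 × 1.0392 ≈ 1.10324.
Nominal growth factor: 1.58900. Real growth factor = 1.58900 / 1.10324 ≈ 1.44031.
Total real return ≈ 44.0308%.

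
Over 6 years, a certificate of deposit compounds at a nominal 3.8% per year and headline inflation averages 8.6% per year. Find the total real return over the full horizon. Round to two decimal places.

-23.76%

The annual real rate is (1+3.8%)/(1+8.6%) − 1 = -4.4199%.
Compounded over 6 years: (1 + -0.044199)^6 − 1 ≈ -0.23756.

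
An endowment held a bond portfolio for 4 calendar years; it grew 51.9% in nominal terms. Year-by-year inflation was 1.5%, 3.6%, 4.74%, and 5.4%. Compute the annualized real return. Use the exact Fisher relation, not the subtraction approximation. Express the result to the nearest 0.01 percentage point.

Cumulative inflation factor: 1.015 × 1.036 × 1.0474 × 1.054 ≈ 1.16086.
Nominal growth factor: 1.51900. Real growth factor = 1.51900 / 1.16086 ≈ 1.30852.
Annualized: 1.30852^(1/4) − 1 ≈ 0.06953.

6.95%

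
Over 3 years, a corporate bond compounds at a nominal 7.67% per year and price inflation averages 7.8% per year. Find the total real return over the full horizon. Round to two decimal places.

-0.36%

The annual real rate is (1+7.67%)/(1+7.8%) − 1 = -0.1206%.
Compounded over 3 years: (1 + -0.001206)^3 − 1 ≈ -0.00361.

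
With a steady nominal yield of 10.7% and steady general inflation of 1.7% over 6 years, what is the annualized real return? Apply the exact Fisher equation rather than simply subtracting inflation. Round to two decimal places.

With constant rates the annual real return is the same each year: (1+10.7%)/(1+1.7%) − 1 = 0.08850.

8.85%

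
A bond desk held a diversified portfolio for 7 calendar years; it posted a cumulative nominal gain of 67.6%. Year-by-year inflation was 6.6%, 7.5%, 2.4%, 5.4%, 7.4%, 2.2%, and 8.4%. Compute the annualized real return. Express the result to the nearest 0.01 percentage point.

1.88%

Cumulative inflation factor: 1.066 × 1.075 × 1.024 × 1.054 × 1.074 × 1.022 × 1.084 ≈ 1.47160.
Nominal growth factor: 1.67600. Real growth factor = 1.67600 / 1.47160 ≈ 1.13889.
Annualized: 1.13889^(1/7) − 1 ≈ 0.01875.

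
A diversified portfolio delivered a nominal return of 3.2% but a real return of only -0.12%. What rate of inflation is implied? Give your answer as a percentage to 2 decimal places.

From (1+r_nom) = (1+r_real)(1+π), we get 1+π = (1 + 3.2%)/(1 − 0.12%) = 1.032/0.9988 ≈ 1.03324.
So π ≈ 3.3240%.

3.32%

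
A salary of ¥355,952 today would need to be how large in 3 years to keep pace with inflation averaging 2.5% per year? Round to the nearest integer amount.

Cumulative price-level factor: (1+2.5%)^3 = 1.076890625.
The nominal amount required is ¥355,952 scaled up by that factor.

¥383,321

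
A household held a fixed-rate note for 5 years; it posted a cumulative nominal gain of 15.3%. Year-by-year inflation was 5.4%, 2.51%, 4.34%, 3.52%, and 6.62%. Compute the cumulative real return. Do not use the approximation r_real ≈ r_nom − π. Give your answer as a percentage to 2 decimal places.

Cumulative inflation factor: 1.054 × 1.0251 × 1.0434 × 1.0352 × 1.0662 ≈ 1.24429.
Nominal growth factor: 1.15300. Real growth factor = 1.15300 / 1.24429 ≈ 0.92663.
Total real return ≈ -7.3365%.

-7.34%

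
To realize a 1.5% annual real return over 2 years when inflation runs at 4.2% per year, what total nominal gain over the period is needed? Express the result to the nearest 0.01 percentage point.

11.86%

Required annual nominal rate: (1+1.5%)(1+4.2%) − 1 = 5.763%.
Cumulative over 2 years: (1 + 0.05763)^2 − 1 ≈ 0.11858.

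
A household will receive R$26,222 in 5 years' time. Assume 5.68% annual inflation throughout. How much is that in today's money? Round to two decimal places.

Price-level factor over 5 years: (1 + 5.68%)^5 ≈ 1.3181475387.
Purchasing power today: R$26,222 divided by that factor.

R$19,893.07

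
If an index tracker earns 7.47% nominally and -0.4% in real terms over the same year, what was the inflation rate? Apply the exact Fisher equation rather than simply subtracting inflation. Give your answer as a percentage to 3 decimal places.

From (1+r_nom) = (1+r_real)(1+π), we get 1+π = (1 + 7.47%)/(1 − 0.4%) = 1.0747/0.996 ≈ 1.07902.
So π ≈ 7.9016%.

7.902%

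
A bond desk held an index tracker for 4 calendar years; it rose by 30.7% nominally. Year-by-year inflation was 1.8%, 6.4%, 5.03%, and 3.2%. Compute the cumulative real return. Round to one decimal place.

Cumulative inflation factor: 1.018 × 1.064 × 1.0503 × 1.032 ≈ 1.17404.
Nominal growth factor: 1.30700. Real growth factor = 1.30700 / 1.17404 ≈ 1.11325.
Total real return ≈ 11.3251%.

11.3%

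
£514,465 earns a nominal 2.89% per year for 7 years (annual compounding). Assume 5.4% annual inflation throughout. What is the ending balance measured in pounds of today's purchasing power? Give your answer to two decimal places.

£434,594.00

Nominal value at maturity: £514,465 × (1 + 2.89%)^7 ≈ £628,012.09.
Price-level factor over 7 years: (1 + 5.4%)^7 ≈ 1.4450546643.
Dividing the nominal maturity value by the price-level factor gives the value in today's money.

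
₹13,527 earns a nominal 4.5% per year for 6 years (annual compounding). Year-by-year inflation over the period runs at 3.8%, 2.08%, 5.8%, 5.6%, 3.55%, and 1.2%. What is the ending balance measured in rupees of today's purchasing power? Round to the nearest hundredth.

Nominal value at maturity: ₹13,527 × (1 + 4.5%)^6 ≈ ₹17,615.67.
Price-level factor over 6 years: 1.038 × 1.0208 × 1.058 × 1.056 × 1.0355 × 1.012 ≈ 1.2405612644.
The maturity value deflated by that factor is the answer in today's purchasing power.

₹14,199.76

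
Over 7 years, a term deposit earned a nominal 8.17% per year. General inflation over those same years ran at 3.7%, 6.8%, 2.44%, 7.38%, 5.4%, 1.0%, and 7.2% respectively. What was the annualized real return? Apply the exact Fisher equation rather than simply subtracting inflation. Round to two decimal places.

3.20%

Cumulative inflation factor: 1.037 × 1.068 × 1.0244 × 1.0738 × 1.054 × 1.010 × 1.072 ≈ 1.39027.
Nominal growth factor: 1.73280. Real growth factor = 1.73280 / 1.39027 ≈ 1.24637.
Annualized: 1.24637^(1/7) − 1 ≈ 0.03196.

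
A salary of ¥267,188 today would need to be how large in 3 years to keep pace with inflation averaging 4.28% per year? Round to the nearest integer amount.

¥302,984

Cumulative price-level factor: (1+4.28%)^3 ≈ 1.1339739228.
The nominal amount required is ¥267,188 scaled up by that factor.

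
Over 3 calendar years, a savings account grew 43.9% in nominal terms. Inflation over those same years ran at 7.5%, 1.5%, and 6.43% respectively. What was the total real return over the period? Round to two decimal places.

23.91%

Cumulative inflation factor: 1.075 × 1.015 × 1.0643 ≈ 1.16128.
Nominal growth factor: 1.43900. Real growth factor = 1.43900 / 1.16128 ≈ 1.23915.
Total real return ≈ 23.9145%.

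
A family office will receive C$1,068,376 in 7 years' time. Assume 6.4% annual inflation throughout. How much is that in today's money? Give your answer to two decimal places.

Price-level factor over 7 years: (1 + 6.4%)^7 ≈ 1.5438012766.
Purchasing power today: C$1,068,376 divided by that factor.

C$692,042.44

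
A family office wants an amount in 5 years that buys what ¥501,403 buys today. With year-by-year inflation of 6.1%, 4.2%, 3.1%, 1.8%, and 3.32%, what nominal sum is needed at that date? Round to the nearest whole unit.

¥601,120

Cumulative price-level factor: 1.061 × 1.042 × 1.031 × 1.018 × 1.0332 ≈ 1.1988751095.
The nominal amount required is ¥501,403 scaled up by that factor.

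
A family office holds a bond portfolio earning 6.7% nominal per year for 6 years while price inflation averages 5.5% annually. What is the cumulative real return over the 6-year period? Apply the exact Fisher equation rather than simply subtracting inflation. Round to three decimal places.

The annual real rate is (1+6.7%)/(1+5.5%) − 1 = 1.1374%.
Compounded over 6 years: (1 + 0.011374)^6 − 1 ≈ 0.07022.

7.022%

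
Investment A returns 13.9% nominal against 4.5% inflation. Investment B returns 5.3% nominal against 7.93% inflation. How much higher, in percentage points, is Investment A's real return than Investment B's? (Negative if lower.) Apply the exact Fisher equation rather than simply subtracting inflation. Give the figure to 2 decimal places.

11.43

Investment A real return: 1.139/1.045 − 1 = 8.995%.
Investment B real return: 1.053/1.0793 − 1 = -2.437%.
Difference: 8.995 − (-2.437) = 11.432 pp.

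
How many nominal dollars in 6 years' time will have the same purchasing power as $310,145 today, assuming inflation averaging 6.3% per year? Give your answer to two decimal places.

$447,470.46

Cumulative price-level factor: (1+6.3%)^6 ≈ 1.4427782516.
Multiplying $310,145 by the price-level factor gives the future nominal sum.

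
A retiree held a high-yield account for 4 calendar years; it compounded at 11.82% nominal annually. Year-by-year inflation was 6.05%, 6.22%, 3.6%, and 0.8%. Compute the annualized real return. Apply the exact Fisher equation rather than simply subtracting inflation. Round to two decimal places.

Cumulative inflation factor: 1.0605 × 1.0622 × 1.036 × 1.008 ≈ 1.17635.
Nominal growth factor: 1.56343. Real growth factor = 1.56343 / 1.17635 ≈ 1.32905.
Annualized: 1.32905^(1/4) − 1 ≈ 0.07371.

7.37%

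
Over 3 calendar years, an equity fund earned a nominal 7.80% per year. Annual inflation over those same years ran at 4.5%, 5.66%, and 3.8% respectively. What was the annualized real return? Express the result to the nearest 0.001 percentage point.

3.010%

Cumulative inflation factor: 1.045 × 1.0566 × 1.038 ≈ 1.14610.
Nominal growth factor: 1.25273. Real growth factor = 1.25273 / 1.14610 ≈ 1.09303.
Annualized: 1.09303^(1/3) − 1 ≈ 0.03010.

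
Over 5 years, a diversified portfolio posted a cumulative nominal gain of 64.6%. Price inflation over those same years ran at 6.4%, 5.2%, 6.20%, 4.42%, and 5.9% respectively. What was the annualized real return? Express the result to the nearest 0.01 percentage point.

Cumulative inflation factor: 1.064 × 1.052 × 1.0620 × 1.0442 × 1.059 ≈ 1.31450.
Nominal growth factor: 1.64600. Real growth factor = 1.64600 / 1.31450 ≈ 1.25218.
Annualized: 1.25218^(1/5) − 1 ≈ 0.04600.

4.60%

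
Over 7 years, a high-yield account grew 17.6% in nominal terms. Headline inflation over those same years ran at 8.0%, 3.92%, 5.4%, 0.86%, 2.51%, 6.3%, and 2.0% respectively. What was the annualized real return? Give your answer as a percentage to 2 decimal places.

Cumulative inflation factor: 1.080 × 1.0392 × 1.054 × 1.0086 × 1.0251 × 1.063 × 1.020 ≈ 1.32612.
Nominal growth factor: 1.17600. Real growth factor = 1.17600 / 1.32612 ≈ 0.88680.
Annualized: 0.88680^(1/7) − 1 ≈ -0.01702.

-1.70%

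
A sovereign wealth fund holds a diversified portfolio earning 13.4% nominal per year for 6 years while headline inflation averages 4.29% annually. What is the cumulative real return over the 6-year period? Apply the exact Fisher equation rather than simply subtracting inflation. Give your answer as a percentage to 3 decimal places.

The annual real rate is (1+13.4%)/(1+4.29%) − 1 = 8.7353%.
Compounded over 6 years: (1 + 0.087353)^6 − 1 ≈ 0.65281.

65.281%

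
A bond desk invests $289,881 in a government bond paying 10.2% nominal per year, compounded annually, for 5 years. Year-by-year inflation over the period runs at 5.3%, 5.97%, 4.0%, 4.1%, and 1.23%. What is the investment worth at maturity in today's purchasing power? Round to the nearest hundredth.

Nominal value at maturity: $289,881 × (1 + 10.2%)^5 ≈ $471,115.86.
Price-level factor over 5 years: 1.053 × 1.0597 × 1.040 × 1.041 × 1.0123 ≈ 1.2229384823.
Dividing the nominal maturity value by the price-level factor gives the value in today's money.

$385,232.67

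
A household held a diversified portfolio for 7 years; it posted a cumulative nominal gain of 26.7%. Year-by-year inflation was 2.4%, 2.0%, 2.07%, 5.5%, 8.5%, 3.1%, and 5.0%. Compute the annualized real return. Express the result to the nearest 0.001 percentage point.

-0.595%

Cumulative inflation factor: 1.024 × 1.020 × 1.0207 × 1.055 × 1.085 × 1.031 × 1.050 ≈ 1.32108.
Nominal growth factor: 1.26700. Real growth factor = 1.26700 / 1.32108 ≈ 0.95907.
Annualized: 0.95907^(1/7) − 1 ≈ -0.00595.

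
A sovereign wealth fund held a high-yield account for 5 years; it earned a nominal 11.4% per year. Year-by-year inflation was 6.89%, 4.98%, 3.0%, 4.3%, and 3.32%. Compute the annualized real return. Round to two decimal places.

6.61%

Cumulative inflation factor: 1.0689 × 1.0498 × 1.030 × 1.043 × 1.0332 ≈ 1.24552.
Nominal growth factor: 1.71564. Real growth factor = 1.71564 / 1.24552 ≈ 1.37745.
Annualized: 1.37745^(1/5) − 1 ≈ 0.06614.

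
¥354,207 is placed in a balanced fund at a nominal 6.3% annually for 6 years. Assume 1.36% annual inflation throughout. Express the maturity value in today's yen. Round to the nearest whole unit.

¥471,256

Nominal value at maturity: ¥354,207 × (1 + 6.3%)^6 ≈ ¥511,042.
Price-level factor over 6 years: (1 + 1.36%)^6 ≈ 1.0844252251.
Dividing the nominal maturity value by the price-level factor gives the value in today's money.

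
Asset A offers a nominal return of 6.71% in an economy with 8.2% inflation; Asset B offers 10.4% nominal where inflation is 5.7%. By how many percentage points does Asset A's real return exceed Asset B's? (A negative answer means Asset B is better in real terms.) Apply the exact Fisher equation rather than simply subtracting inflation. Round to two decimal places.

-5.82

Asset A real return: 1.0671/1.082 − 1 = -1.377%.
Asset B real return: 1.104/1.057 − 1 = 4.447%.
Difference: -1.377 − 4.447 = -5.824 pp.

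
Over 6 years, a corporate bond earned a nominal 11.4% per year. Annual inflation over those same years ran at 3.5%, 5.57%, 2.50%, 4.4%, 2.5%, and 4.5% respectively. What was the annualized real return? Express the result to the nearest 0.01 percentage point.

7.30%

Cumulative inflation factor: 1.035 × 1.0557 × 1.0250 × 1.044 × 1.025 × 1.045 ≈ 1.25241.
Nominal growth factor: 1.91122. Real growth factor = 1.91122 / 1.25241 ≈ 1.52604.
Annualized: 1.52604^(1/6) − 1 ≈ 0.07299.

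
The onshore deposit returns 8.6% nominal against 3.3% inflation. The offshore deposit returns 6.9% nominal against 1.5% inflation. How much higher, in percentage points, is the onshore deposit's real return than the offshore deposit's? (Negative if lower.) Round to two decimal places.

The onshore deposit real return: 1.086/1.033 − 1 = 5.131%.
The offshore deposit real return: 1.069/1.015 − 1 = 5.320%.
Difference: 5.131 − 5.320 = -0.189 pp.

-0.19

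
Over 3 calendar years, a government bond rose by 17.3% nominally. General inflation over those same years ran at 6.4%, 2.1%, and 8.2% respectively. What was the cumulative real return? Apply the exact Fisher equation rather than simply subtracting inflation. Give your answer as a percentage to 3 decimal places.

Cumulative inflation factor: 1.064 × 1.021 × 1.082 ≈ 1.17542.
Nominal growth factor: 1.17300. Real growth factor = 1.17300 / 1.17542 ≈ 0.99794.
Total real return ≈ -0.2062%.

-0.206%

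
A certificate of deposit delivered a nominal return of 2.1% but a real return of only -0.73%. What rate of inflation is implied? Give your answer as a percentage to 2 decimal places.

From (1+r_nom) = (1+r_real)(1+π), we get 1+π = (1 + 2.1%)/(1 − 0.73%) = 1.021/0.9927 ≈ 1.02851.
So π ≈ 2.8508%.

2.85%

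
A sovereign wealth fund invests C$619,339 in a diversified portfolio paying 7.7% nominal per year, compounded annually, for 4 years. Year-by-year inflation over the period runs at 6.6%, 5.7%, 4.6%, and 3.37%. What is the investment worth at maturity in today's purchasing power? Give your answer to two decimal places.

C$683,963.38

Nominal value at maturity: C$619,339 × (1 + 7.7%)^4 ≈ C$833,280.54.
Price-level factor over 4 years: 1.066 × 1.057 × 1.046 × 1.0337 ≈ 1.2183116379.
The maturity value deflated by that factor is the answer in today's purchasing power.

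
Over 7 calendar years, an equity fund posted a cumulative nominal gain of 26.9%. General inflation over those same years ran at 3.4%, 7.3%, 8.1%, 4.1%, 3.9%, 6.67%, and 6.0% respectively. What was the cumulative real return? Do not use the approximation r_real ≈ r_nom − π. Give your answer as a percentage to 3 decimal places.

Cumulative inflation factor: 1.034 × 1.073 × 1.081 × 1.041 × 1.039 × 1.0667 × 1.060 ≈ 1.46676.
Nominal growth factor: 1.26900. Real growth factor = 1.26900 / 1.46676 ≈ 0.86517.
Total real return ≈ -13.4830%.

-13.483%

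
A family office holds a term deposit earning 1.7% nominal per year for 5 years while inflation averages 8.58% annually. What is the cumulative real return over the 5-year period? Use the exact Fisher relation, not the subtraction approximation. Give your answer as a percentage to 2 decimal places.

The annual real rate is (1+1.7%)/(1+8.58%) − 1 = -6.3363%.
Compounded over 5 years: (1 + -0.063363)^5 − 1 ≈ -0.27913.

-27.91%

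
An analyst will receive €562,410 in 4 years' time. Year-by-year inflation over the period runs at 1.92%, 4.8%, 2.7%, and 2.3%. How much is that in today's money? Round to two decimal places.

€501,171.38

Price-level factor over 4 years: 1.0192 × 1.048 × 1.027 × 1.023 ≈ 1.1221909835.
Purchasing power today: €562,410 divided by that factor.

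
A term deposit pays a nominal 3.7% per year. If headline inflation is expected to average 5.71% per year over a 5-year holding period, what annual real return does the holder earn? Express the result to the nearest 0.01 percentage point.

With constant rates the annual real return is the same each year: (1+3.7%)/(1+5.71%) − 1 = -0.01901.

-1.90%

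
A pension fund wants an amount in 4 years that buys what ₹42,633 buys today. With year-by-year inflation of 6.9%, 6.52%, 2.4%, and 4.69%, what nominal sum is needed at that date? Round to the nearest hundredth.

₹52,042.71

Cumulative price-level factor: 1.069 × 1.0652 × 1.024 × 1.0469 ≈ 1.2207142643.
The nominal amount required is ₹42,633 scaled up by that factor.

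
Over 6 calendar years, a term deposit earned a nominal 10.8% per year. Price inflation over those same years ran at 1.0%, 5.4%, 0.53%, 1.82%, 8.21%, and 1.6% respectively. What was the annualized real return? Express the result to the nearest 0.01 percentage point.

7.51%

Cumulative inflation factor: 1.010 × 1.054 × 1.0053 × 1.0182 × 1.0821 × 1.016 ≈ 1.19799.
Nominal growth factor: 1.85028. Real growth factor = 1.85028 / 1.19799 ≈ 1.54450.
Annualized: 1.54450^(1/6) − 1 ≈ 0.07514.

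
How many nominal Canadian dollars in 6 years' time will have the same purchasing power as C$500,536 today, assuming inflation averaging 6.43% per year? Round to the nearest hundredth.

Cumulative price-level factor: (1+6.43%)^6 ≈ 1.4533973798.
Multiplying C$500,536 by the price-level factor gives the future nominal sum.

C$727,477.71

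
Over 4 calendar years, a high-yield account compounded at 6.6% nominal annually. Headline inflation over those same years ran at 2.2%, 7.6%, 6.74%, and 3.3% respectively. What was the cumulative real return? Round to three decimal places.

6.497%

Cumulative inflation factor: 1.022 × 1.076 × 1.0674 × 1.033 ≈ 1.21252.
Nominal growth factor: 1.29130. Real growth factor = 1.29130 / 1.21252 ≈ 1.06497.
Total real return ≈ 6.4972%.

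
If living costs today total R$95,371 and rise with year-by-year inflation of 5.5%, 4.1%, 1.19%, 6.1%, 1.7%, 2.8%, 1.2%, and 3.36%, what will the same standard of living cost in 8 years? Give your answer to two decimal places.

R$122,975.78

Cumulative price-level factor: 1.055 × 1.041 × 1.0119 × 1.061 × 1.017 × 1.028 × 1.012 × 1.0336 ≈ 1.2894462685.
The nominal amount required is R$95,371 scaled up by that factor.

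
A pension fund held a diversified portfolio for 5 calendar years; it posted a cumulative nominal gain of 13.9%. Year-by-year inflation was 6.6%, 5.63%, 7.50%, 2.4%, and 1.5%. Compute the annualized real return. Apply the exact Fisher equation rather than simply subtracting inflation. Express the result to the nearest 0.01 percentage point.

-1.97%

Cumulative inflation factor: 1.066 × 1.0563 × 1.0750 × 1.024 × 1.015 ≈ 1.25811.
Nominal growth factor: 1.13900. Real growth factor = 1.13900 / 1.25811 ≈ 0.90533.
Annualized: 0.90533^(1/5) − 1 ≈ -0.01970.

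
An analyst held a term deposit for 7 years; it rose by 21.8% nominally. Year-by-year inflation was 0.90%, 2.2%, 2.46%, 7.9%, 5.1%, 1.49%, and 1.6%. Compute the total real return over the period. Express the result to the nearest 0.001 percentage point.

-1.415%

Cumulative inflation factor: 1.0090 × 1.022 × 1.0246 × 1.079 × 1.051 × 1.0149 × 1.016 ≈ 1.23549.
Nominal growth factor: 1.21800. Real growth factor = 1.21800 / 1.23549 ≈ 0.98585.
Total real return ≈ -1.4152%.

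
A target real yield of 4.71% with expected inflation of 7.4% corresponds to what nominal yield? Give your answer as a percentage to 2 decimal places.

12.46%

By the Fisher equation, 1 + r_nom = (1 + 4.71%)(1 + 7.4%) = 1.0471 × 1.074 = 1.1245854.
So r_nom = 12.45854%.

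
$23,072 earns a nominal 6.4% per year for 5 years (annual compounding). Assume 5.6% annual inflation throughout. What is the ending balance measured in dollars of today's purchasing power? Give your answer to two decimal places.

Nominal value at maturity: $23,072 × (1 + 6.4%)^5 ≈ $31,462.51.
Price-level factor over 5 years: (1 + 5.6%)^5 ≈ 1.3131658832.
Dividing the nominal maturity value by the price-level factor gives the value in today's money.

$23,959.28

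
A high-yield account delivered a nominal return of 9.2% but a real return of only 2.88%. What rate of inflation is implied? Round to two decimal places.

From (1+r_nom) = (1+r_real)(1+π), we get 1+π = (1 + 9.2%)/(1 + 2.88%) = 1.092/1.0288 ≈ 1.06143.
So π ≈ 6.1431%.

6.14%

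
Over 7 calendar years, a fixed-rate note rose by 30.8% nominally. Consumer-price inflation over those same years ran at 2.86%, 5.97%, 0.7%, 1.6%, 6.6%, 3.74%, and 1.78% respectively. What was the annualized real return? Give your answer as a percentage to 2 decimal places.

0.59%

Cumulative inflation factor: 1.0286 × 1.0597 × 1.007 × 1.016 × 1.066 × 1.0374 × 1.0178 ≈ 1.25522.
Nominal growth factor: 1.30800. Real growth factor = 1.30800 / 1.25522 ≈ 1.04205.
Annualized: 1.04205^(1/7) − 1 ≈ 0.00590.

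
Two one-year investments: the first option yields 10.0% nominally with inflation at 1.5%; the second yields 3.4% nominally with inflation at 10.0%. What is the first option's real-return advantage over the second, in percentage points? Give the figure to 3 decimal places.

14.374

The first option real return: 1.100/1.015 − 1 = 8.3744%.
The second real return: 1.034/1.100 − 1 = -6.0000%.
Difference: 8.3744 − (-6.0000) = 14.3744 pp.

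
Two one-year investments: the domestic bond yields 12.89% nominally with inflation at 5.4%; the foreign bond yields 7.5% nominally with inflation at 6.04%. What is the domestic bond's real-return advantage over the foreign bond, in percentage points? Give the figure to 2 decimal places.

The domestic bond real return: 1.1289/1.054 − 1 = 7.106%.
The foreign bond real return: 1.075/1.0604 − 1 = 1.377%.
Difference: 7.106 − 1.377 = 5.729 pp.

5.73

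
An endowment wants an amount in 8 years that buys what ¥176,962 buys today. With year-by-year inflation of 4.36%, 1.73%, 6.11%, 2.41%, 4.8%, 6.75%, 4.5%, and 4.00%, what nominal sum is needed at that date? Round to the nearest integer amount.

Cumulative price-level factor: 1.0436 × 1.0173 × 1.0611 × 1.0241 × 1.048 × 1.0675 × 1.045 × 1.0400 ≈ 1.4026864176.
The nominal amount required is ¥176,962 scaled up by that factor.

¥248,222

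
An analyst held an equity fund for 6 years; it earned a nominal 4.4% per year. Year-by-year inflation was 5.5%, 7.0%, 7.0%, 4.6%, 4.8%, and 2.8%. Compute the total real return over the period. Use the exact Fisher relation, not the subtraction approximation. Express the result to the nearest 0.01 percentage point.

Cumulative inflation factor: 1.055 × 1.070 × 1.070 × 1.046 × 1.048 × 1.028 ≈ 1.36115.
Nominal growth factor: 1.29480. Real growth factor = 1.29480 / 1.36115 ≈ 0.95125.
Total real return ≈ -4.8745%.

-4.87%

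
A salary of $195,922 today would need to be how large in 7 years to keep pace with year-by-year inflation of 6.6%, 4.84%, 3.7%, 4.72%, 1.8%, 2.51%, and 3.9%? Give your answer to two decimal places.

Cumulative price-level factor: 1.066 × 1.0484 × 1.037 × 1.0472 × 1.018 × 1.0251 × 1.039 ≈ 1.3158978155.
Multiplying $195,922 by the price-level factor gives the future nominal sum.

$257,813.33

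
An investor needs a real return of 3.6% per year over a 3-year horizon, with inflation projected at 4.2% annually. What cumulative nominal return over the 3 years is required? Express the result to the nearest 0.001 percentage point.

Required annual nominal rate: (1+3.6%)(1+4.2%) − 1 = 7.9512%.
Cumulative over 3 years: (1 + 0.079512)^3 − 1 ≈ 0.25801.

25.801%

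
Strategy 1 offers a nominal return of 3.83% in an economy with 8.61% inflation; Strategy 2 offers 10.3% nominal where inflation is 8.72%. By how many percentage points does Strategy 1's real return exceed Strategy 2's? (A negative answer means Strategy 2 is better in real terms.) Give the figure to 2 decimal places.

Strategy 1 real return: 1.0383/1.0861 − 1 = -4.401%.
Strategy 2 real return: 1.103/1.0872 − 1 = 1.453%.
Difference: -4.401 − 1.453 = -5.854 pp.

-5.85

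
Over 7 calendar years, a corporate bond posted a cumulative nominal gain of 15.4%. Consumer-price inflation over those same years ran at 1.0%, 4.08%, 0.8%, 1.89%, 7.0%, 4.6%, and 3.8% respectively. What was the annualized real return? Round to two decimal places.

Cumulative inflation factor: 1.010 × 1.0408 × 1.008 × 1.0189 × 1.070 × 1.046 × 1.038 ≈ 1.25428.
Nominal growth factor: 1.15400. Real growth factor = 1.15400 / 1.25428 ≈ 0.92005.
Annualized: 0.92005^(1/7) − 1 ≈ -0.01183.

-1.18%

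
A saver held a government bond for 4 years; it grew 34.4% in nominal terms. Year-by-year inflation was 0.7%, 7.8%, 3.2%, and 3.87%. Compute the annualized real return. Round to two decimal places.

3.67%

Cumulative inflation factor: 1.007 × 1.078 × 1.032 × 1.0387 ≈ 1.16364.
Nominal growth factor: 1.34400. Real growth factor = 1.34400 / 1.16364 ≈ 1.15500.
Annualized: 1.15500^(1/4) − 1 ≈ 0.03668.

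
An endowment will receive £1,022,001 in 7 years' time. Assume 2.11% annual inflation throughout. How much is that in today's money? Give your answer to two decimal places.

£883,025.79

Price-level factor over 7 years: (1 + 2.11%)^7 ≈ 1.1573852235.
Purchasing power today: £1,022,001 divided by that factor.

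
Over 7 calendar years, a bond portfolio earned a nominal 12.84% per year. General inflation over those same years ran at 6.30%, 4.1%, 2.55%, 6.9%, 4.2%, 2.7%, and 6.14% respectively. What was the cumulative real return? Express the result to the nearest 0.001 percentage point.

69.055%

Cumulative inflation factor: 1.0630 × 1.041 × 1.0255 × 1.069 × 1.042 × 1.027 × 1.0614 ≈ 1.37789.
Nominal growth factor: 2.32939. Real growth factor = 2.32939 / 1.37789 ≈ 1.69055.
Total real return ≈ 69.0546%.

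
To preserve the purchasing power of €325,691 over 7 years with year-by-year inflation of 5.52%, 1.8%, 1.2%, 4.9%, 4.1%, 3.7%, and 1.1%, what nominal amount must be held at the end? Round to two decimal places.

Cumulative price-level factor: 1.0552 × 1.018 × 1.012 × 1.049 × 1.041 × 1.037 × 1.011 ≈ 1.2445696403.
Multiplying €325,691 by the price-level factor gives the future nominal sum.

€405,345.13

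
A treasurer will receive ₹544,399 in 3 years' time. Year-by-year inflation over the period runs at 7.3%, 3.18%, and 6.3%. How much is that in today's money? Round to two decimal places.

₹462,582.08

Price-level factor over 3 years: 1.073 × 1.0318 × 1.063 = 1.1768700482.
Purchasing power today: ₹544,399 divided by that factor.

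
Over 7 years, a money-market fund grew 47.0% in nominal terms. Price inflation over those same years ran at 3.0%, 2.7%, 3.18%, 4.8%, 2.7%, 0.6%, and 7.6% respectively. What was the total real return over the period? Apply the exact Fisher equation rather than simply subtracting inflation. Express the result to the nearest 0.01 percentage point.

Cumulative inflation factor: 1.030 × 1.027 × 1.0318 × 1.048 × 1.027 × 1.006 × 1.076 ≈ 1.27158.
Nominal growth factor: 1.47000. Real growth factor = 1.47000 / 1.27158 ≈ 1.15604.
Total real return ≈ 15.6038%.

15.60%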